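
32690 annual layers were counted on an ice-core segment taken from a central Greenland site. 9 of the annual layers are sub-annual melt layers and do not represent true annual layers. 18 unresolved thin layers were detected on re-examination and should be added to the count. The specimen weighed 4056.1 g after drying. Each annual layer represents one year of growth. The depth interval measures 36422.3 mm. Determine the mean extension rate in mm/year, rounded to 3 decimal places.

True annual layer count = 32690 − 9 + 18 = 32699.
36422.3 mm over 32699 years gives 36422.3 / 32699 ≈ 1.114 mm/year.

1.114 mm/year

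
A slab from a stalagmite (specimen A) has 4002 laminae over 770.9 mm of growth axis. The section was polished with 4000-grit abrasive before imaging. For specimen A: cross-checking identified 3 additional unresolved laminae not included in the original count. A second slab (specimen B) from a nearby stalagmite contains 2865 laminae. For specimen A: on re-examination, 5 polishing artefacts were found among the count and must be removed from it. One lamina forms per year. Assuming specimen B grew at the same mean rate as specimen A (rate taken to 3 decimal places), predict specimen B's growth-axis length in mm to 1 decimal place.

552.9 mm

Specimen A: after corrections the count is 4002 − 5 + 3 = 4000 laminae.
A: 770.9 mm over 4000 years gives 770.9 / 4000 ≈ 0.193 mm/year.
B's length ≈ 0.193 × 2865 = 552.9 mm.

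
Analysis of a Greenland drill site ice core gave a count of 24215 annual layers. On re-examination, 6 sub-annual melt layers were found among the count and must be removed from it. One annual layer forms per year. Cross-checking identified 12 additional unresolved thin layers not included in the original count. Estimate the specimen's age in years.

After corrections the count is 24215 − 6 + 12 = 24221 annual layers.
One annual layer per year makes the duration 24221 years.

24221 yr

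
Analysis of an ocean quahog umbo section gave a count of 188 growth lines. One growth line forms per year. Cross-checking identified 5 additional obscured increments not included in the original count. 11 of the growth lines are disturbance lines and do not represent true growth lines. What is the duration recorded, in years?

182 yr

Correcting the raw count gives 188 − 11 + 5 = 182 true growth lines.
At one growth line per year, that is 182 years.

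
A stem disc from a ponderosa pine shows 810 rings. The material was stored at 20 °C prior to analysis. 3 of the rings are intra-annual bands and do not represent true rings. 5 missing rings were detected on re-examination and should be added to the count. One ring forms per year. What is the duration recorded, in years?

812 years

True ring count = 810 − 3 + 5 = 812.
With a one-to-one ring periodicity this is 812 years.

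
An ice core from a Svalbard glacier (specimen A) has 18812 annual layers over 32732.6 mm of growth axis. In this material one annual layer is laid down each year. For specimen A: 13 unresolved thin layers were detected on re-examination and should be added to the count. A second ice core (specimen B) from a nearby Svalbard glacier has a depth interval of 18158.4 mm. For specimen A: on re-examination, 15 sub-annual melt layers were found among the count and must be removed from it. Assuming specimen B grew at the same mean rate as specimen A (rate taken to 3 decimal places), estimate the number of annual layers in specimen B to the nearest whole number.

10436 annual layers

Specimen A: correcting the raw count gives 18812 − 15 + 13 = 18810 true annual layers.
A: 32732.6 mm over 18810 years gives 32732.6 / 18810 ≈ 1.740 mm/year.
B spans 18158.4 / 1.740 = 10435.86 years ≈ 10436 annual layers.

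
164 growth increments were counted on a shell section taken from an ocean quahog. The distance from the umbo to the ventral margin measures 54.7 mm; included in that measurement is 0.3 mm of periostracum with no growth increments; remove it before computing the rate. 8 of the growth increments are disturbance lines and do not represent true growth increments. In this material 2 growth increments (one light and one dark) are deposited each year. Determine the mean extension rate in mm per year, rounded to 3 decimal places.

After corrections the count is 164 − 8 = 156 growth increments.
With 2 growth increments per year, 156 / 2 = 78 years.
Removing the 0.3 mm offcut leaves 54.7 − 0.3 = 54.4 mm.
54.4 mm over 78 years gives 54.4 / 78 ≈ 0.697 mm per year.

0.697 mm per year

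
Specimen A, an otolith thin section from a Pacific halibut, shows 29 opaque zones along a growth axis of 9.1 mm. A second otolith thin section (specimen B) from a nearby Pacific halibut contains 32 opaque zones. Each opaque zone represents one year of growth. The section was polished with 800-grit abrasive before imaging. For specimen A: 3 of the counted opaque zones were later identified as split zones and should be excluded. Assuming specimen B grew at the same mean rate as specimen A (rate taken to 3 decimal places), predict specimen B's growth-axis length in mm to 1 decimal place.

Specimen A: correcting the raw count gives 29 − 3 = 26 true opaque zones.
A: 9.1 mm over 26 years gives 9.1 / 26 ≈ 0.350 mm per year.
B's length ≈ 0.350 × 32 = 11.2 mm.

11.2 mm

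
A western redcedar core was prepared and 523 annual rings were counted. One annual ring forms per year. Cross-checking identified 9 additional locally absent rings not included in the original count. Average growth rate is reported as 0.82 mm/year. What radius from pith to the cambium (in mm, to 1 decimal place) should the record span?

436.2 mm

True annual ring count = 523 + 9 = 532.
Predicted length = 0.82 mm/year × 532 years = 436.2 mm.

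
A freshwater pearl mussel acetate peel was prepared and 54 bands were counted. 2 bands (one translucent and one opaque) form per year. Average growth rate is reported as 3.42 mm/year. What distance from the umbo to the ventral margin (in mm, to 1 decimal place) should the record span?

92.3 mm

With 2 bands per year, 54 / 2 = 27 years.
27 years at 3.42 mm/year gives 3.42 × 27 = 92.3 mm.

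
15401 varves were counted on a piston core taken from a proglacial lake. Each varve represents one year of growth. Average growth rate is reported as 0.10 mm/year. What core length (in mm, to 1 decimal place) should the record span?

15401 years of growth are recorded.
15401 years at 0.10 mm/year gives 0.10 × 15401 = 1540.1 mm.

1540.1 mm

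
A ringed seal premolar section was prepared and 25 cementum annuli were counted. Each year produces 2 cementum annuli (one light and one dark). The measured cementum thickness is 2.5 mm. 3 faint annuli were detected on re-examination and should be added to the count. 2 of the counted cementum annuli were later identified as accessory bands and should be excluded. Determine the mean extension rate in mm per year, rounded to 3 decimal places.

0.192 mm per year

Correcting the raw count gives 25 − 2 + 3 = 26 true cementum annuli.
With 2 cementum annuli per year, 26 / 2 = 13 years.
2.5 mm over 13 years gives 2.5 / 13 ≈ 0.192 mm per year.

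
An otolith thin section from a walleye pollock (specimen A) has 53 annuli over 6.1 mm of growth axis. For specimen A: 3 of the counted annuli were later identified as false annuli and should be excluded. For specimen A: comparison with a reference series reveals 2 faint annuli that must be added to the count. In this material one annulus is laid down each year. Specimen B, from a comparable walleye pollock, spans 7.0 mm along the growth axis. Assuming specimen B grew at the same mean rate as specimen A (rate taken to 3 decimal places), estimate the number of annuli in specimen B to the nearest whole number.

60 annuli

Specimen A: after corrections the count is 53 − 3 + 2 = 52 annuli.
A: Extension rate ≈ 6.1 / 52 = 0.117 mm/year.
For B, 7.0 / 0.117 = 59.83 years ≈ 60 annuli.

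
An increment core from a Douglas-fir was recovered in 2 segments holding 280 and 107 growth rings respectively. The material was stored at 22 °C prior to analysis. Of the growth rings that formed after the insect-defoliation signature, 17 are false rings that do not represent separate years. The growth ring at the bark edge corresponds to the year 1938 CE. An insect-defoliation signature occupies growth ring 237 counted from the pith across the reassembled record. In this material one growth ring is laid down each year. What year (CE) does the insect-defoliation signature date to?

Total growth rings = 280 + 107 = 387.
Between growth ring 237 and the bark edge there are 387 − 237 = 150 growth rings.
Removing the 17 false growth rings leaves 150 − 17 = 133 true growth rings beyond the insect-defoliation signature.
Counting back 133 years from 1938 CE places the insect-defoliation signature in 1938 − 133 = 1805 CE.

1805 CE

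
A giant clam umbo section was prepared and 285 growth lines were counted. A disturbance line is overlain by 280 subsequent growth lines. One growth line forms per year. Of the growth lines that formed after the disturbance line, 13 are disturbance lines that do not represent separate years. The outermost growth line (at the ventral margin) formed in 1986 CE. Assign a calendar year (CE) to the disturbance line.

1719 CE

280 growth lines formed after the disturbance line.
280 − 13 false = 267 true growth lines after the disturbance line.
1986 − 267 = 1719 CE.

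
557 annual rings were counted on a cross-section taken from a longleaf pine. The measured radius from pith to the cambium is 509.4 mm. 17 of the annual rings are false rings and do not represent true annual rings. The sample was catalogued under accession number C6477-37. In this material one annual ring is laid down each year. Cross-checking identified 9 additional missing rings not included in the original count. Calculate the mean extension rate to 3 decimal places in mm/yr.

Adjusted count: 557 − 17 + 9 = 549 annual rings.
Extension rate ≈ 509.4 / 549 = 0.928 mm/yr.

0.928 mm/yr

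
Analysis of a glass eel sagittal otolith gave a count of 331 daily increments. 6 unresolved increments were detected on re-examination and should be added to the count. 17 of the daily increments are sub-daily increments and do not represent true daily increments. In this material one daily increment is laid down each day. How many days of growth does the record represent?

320 days

Correcting the raw count gives 331 − 17 + 6 = 320 true daily increments.
One daily increment per day makes the duration 320 days.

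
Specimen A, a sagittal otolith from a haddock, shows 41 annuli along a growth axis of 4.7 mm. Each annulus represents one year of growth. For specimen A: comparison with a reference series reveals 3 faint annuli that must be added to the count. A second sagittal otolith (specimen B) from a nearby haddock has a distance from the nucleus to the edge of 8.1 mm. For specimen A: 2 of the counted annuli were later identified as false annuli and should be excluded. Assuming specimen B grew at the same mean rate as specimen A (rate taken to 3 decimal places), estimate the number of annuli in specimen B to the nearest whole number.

72 annuli

Specimen A: after corrections the count is 41 − 2 + 3 = 42 annuli.
A: 4.7 mm over 42 years gives 4.7 / 42 ≈ 0.112 mm per year.
For B, 8.1 / 0.112 = 72.32 years ≈ 72 annuli.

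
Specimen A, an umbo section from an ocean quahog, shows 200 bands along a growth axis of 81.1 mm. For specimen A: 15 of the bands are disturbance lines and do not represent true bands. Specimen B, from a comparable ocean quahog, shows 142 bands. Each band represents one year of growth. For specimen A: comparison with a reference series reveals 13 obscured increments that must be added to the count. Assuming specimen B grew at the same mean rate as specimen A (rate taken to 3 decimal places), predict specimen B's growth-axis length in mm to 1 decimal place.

Specimen A: true band count = 200 − 15 + 13 = 198.
A: Extension rate ≈ 81.1 / 198 = 0.410 mm/year.
For B, 0.410 mm/year × 142 years = 58.2 mm.

58.2 mm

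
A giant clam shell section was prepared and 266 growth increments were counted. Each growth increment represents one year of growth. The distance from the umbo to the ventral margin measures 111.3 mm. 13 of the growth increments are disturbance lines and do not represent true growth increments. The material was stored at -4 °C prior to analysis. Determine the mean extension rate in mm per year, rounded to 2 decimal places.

Adjusted count: 266 − 13 = 253 growth increments.
Mean rate = 111.3 mm / 253 years ≈ 0.44 mm per year.

0.44 mm per year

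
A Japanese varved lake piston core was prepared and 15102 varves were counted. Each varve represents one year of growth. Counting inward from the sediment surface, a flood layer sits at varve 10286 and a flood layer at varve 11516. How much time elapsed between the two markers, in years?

1230 yr

The two markers are separated by 11516 − 10286 = 1230 varves.
At one varve per year, 1230 years elapsed between them.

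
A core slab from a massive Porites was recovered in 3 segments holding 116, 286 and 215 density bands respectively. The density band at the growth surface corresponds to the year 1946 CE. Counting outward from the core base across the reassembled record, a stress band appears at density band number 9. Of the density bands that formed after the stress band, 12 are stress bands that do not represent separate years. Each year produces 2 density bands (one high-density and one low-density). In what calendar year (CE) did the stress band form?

1648 CE

Total density bands = 116 + 286 + 215 = 617.
The stress band sits at density band 9 from the core base, so 617 − 9 = 608 density bands formed after it.
Excluding 12 false density bands: 608 − 12 = 596.
With 2 density bands per year, 596 / 2 = 298 years.
Counting back 298 years from 1946 CE places the stress band in 1946 − 298 = 1648 CE.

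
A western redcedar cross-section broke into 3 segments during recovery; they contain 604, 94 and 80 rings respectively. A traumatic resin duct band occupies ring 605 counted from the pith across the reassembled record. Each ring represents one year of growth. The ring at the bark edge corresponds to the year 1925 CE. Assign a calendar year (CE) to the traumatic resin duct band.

1752 CE

Total rings = 604 + 94 + 80 = 778.
The traumatic resin duct band sits at ring 605 from the pith, so 778 − 605 = 173 rings formed after it.
The ring at the bark edge is 1925 CE, so the traumatic resin duct band dates to 1925 − 173 = 1752 CE.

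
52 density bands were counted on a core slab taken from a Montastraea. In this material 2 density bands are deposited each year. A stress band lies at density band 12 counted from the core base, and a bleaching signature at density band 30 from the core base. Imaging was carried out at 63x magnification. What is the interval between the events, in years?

9 years

30 − 12 = 18 density bands lie between the two events.
18 density bands at 2 per year is 18 / 2 = 9 years.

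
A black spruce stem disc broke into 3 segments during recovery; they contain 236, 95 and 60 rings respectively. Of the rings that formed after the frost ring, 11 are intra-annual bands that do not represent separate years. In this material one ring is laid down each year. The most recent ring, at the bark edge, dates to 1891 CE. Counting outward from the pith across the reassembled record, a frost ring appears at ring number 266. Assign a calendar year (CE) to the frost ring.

Total rings = 236 + 95 + 60 = 391.
391 − 266 = 125 rings lie beyond the frost ring toward the bark edge.
Excluding 11 false rings: 125 − 11 = 114.
The ring at the bark edge is 1891 CE, so the frost ring dates to 1891 − 114 = 1777 CE.

1777 CE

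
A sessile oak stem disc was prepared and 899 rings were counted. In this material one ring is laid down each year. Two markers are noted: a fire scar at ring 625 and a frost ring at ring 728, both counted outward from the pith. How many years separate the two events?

728 − 625 = 103 rings lie between the two events.
That is 103 years at one ring per year.

103 years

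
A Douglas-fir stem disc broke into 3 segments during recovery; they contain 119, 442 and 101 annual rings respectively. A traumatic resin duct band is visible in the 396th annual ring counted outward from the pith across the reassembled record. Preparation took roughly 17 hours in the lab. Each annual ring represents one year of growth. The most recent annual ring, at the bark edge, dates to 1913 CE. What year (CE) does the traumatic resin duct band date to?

Total annual rings = 119 + 442 + 101 = 662.
Between annual ring 396 and the bark edge there are 662 − 396 = 266 annual rings.
Counting back 266 years from 1913 CE places the traumatic resin duct band in 1913 − 266 = 1647 CE.

1647 CE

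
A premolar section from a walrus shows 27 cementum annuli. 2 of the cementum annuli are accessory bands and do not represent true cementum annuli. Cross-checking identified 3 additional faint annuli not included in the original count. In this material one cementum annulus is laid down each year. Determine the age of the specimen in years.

28 years

After corrections the count is 27 − 2 + 3 = 28 cementum annuli.
At one cementum annulus per year, that is 28 years.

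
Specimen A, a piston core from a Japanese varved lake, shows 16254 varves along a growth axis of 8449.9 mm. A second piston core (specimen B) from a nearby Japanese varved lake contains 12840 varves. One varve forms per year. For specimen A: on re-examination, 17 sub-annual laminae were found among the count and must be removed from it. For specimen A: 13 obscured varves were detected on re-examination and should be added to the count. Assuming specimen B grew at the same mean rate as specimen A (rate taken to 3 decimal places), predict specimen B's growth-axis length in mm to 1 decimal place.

Specimen A: adjusted count: 16254 − 17 + 13 = 16250 varves.
A: Extension rate ≈ 8449.9 / 16250 = 0.520 mm per year.
For B, 0.520 mm/year × 12840 years = 6676.8 mm.

6676.8 mm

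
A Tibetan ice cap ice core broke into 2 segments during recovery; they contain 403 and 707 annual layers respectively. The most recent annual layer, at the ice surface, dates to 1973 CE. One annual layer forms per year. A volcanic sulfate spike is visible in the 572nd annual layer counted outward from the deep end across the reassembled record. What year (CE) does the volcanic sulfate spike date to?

Total annual layers = 403 + 707 = 1110.
Between annual layer 572 and the ice surface there are 1110 − 572 = 538 annual layers.
Counting back 538 years from 1973 CE places the volcanic sulfate spike in 1973 − 538 = 1435 CE.

1435 CE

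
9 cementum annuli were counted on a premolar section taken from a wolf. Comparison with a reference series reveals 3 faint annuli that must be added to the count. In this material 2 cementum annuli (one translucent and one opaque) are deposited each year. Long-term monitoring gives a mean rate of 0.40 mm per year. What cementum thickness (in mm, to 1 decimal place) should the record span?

Correcting the raw count gives 9 + 3 = 12 true cementum annuli.
Dividing by 2 cementum annuli per year: 12 / 2 = 6 years.
Length ≈ 0.40 × 6 = 2.4 mm.

2.4 mm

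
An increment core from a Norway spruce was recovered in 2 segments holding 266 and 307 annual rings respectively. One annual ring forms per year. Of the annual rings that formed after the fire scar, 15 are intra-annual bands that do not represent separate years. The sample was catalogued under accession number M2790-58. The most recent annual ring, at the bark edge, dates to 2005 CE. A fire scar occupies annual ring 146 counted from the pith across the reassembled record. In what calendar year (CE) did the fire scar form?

Total annual rings = 266 + 307 = 573.
573 − 146 = 427 annual rings lie beyond the fire scar toward the bark edge.
Removing the 15 false annual rings leaves 427 − 15 = 412 true annual rings beyond the fire scar.
The annual ring at the bark edge is 2005 CE, so the fire scar dates to 2005 − 412 = 1593 CE.

1593 CE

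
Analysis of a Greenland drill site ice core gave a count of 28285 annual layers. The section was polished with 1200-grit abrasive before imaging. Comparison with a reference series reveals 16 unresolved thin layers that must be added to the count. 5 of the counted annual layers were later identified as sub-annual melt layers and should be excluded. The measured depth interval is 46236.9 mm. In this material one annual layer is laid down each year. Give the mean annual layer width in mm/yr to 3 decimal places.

1.634 mm/yr

After corrections the count is 28285 − 5 + 16 = 28296 annual layers.
Mean rate = 46236.9 mm / 28296 years ≈ 1.634 mm/yr.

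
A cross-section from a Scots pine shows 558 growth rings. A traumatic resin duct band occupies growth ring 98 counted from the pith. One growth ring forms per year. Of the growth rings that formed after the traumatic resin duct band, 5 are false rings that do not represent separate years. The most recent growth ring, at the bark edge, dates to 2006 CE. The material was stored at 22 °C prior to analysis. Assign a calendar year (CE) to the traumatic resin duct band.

1551 CE

Between growth ring 98 and the bark edge there are 558 − 98 = 460 growth rings.
Excluding 5 false growth rings: 460 − 5 = 455.
Counting back 455 years from 2006 CE places the traumatic resin duct band in 2006 − 455 = 1551 CE.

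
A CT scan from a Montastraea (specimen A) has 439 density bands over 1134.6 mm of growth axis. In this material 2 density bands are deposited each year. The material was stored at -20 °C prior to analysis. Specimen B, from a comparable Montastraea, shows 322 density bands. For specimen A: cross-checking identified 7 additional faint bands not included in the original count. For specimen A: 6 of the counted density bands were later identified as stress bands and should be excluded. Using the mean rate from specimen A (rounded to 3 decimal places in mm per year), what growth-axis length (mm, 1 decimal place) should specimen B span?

830.3 mm

Specimen A: after corrections the count is 439 − 6 + 7 = 440 density bands.
Specimen A: dividing by 2 density bands per year: 440 / 2 = 220 years.
A: 1134.6 mm over 220 years gives 1134.6 / 220 ≈ 5.157 mm per year.
Specimen B: with 2 density bands per year, 322 / 2 = 161 years. Length of B = 5.157 × 161 = 830.3 mm.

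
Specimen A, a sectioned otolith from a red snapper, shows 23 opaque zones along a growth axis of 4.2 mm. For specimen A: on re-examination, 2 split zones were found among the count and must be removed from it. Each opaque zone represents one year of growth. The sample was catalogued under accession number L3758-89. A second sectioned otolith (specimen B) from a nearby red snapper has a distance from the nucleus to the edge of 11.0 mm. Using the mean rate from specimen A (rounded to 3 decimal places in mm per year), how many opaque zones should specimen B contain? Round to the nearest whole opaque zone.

Specimen A: after corrections the count is 23 − 2 = 21 opaque zones.
A: Mean rate = 4.2 mm / 21 years ≈ 0.200 mm per year.
B spans 11.0 / 0.200 = 55.00 years ≈ 55 opaque zones.

55 opaque zones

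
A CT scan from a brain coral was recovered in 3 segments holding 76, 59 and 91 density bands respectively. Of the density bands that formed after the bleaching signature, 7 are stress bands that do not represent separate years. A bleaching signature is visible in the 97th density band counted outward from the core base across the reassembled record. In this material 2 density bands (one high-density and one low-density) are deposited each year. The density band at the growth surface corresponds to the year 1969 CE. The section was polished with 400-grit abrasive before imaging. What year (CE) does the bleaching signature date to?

Total density bands = 76 + 59 + 91 = 226.
Between density band 97 and the growth surface there are 226 − 97 = 129 density bands.
Removing the 7 false density bands leaves 129 − 7 = 122 true density bands beyond the bleaching signature.
122 density bands at 2 per year is 122 / 2 = 61 years.
Counting back 61 years from 1969 CE places the bleaching signature in 1969 − 61 = 1908 CE.

1908 CE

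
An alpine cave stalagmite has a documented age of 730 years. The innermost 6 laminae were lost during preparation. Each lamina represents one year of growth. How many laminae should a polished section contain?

At one lamina per year, 730 years correspond to 730 laminae.
Less the 6 uncaptured laminae: 730 − 6 = 724.

724 laminae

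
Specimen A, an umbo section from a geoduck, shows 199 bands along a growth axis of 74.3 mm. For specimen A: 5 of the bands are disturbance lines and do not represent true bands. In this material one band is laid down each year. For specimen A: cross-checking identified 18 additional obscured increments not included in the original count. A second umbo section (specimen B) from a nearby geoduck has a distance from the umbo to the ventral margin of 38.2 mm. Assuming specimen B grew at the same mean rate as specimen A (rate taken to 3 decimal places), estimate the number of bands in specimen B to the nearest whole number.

109 bands

Specimen A: adjusted count: 199 − 5 + 18 = 212 bands.
A: Extension rate ≈ 74.3 / 212 = 0.350 mm/yr.
For B, 38.2 / 0.350 = 109.14 years ≈ 109 bands.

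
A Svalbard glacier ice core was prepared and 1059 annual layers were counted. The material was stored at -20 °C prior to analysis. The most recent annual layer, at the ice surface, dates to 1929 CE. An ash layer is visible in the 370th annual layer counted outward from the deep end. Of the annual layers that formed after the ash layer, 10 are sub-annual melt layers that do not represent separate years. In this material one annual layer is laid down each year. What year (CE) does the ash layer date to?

1059 − 370 = 689 annual layers lie beyond the ash layer toward the ice surface.
689 − 10 false = 679 true annual layers after the ash layer.
Counting back 679 years from 1929 CE places the ash layer in 1929 − 679 = 1250 CE.

1250 CE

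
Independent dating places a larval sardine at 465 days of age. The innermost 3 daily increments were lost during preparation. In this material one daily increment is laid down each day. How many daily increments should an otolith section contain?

At one daily increment per day, 465 days correspond to 465 daily increments.
465 − 3 missed = 462 daily increments expected in the prepared section.

462 daily increments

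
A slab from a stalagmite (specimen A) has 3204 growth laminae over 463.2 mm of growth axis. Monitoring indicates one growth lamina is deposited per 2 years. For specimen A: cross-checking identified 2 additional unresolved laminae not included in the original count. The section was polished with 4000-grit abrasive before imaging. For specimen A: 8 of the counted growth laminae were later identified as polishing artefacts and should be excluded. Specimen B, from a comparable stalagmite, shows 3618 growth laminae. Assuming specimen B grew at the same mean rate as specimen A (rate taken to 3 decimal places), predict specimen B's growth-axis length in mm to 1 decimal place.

521.0 mm

Specimen A: correcting the raw count gives 3204 − 8 + 2 = 3198 true growth laminae.
Specimen A: multiplying by 2 years per growth lamina: 3198 × 2 = 6396 years.
A: Extension rate ≈ 463.2 / 6396 = 0.072 mm/year.
Specimen B: multiplying by 2 years per growth lamina: 3618 × 2 = 7236 years. Length of B = 0.072 × 7236 = 521.0 mm.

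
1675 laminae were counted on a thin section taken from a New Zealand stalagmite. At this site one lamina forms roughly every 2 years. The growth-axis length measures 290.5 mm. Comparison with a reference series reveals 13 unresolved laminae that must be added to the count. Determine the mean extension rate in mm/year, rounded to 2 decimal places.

Correcting the raw count gives 1675 + 13 = 1688 true laminae.
Multiplying by 2 years per lamina: 1688 × 2 = 3376 years.
Extension rate ≈ 290.5 / 3376 = 0.09 mm/year.

0.09 mm/year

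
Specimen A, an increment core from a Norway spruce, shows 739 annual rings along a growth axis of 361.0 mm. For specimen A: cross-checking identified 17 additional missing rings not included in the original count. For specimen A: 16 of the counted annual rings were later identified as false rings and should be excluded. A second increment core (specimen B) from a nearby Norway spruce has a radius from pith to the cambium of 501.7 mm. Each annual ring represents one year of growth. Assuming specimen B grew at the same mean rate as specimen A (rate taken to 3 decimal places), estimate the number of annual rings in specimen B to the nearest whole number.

1028 annual rings

Specimen A: correcting the raw count gives 739 − 16 + 17 = 740 true annual rings.
A: Mean rate = 361.0 mm / 740 years ≈ 0.488 mm/year.
B spans 501.7 / 0.488 = 1028.07 years ≈ 1028 annual rings.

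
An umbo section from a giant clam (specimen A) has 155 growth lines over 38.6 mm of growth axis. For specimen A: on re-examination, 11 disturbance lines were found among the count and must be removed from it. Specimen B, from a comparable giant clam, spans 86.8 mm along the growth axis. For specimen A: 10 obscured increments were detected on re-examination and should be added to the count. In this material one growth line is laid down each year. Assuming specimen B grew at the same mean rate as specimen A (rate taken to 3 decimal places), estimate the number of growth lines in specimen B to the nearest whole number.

Specimen A: adjusted count: 155 − 11 + 10 = 154 growth lines.
A: Extension rate ≈ 38.6 / 154 = 0.251 mm/yr.
Specimen B: 86.8 mm / 0.251 mm per year = 345.82 years ≈ 346 growth lines.

346 growth lines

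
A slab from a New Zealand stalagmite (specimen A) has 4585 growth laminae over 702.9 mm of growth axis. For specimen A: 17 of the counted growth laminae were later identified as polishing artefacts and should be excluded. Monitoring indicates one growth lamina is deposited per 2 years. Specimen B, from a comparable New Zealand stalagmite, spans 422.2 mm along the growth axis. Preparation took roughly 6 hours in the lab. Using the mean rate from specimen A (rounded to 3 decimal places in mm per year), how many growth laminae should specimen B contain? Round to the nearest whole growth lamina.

Specimen A: true growth lamina count = 4585 − 17 = 4568.
Specimen A: at 2 years per growth lamina, 4568 × 2 = 9136 years.
A: Mean rate = 702.9 mm / 9136 years ≈ 0.077 mm per year.
For B, 422.2 / 0.077 = 5483.12 years; at 2 years per growth lamina that is 5483.12 / 2 ≈ 2742 growth laminae.

2742 growth laminae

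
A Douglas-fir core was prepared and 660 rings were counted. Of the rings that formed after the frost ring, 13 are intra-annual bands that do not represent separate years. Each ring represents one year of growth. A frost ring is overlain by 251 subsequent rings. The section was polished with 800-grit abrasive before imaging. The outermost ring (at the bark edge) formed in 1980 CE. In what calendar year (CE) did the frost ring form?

1742 CE

251 rings post-date the frost ring.
Excluding 13 false rings: 251 − 13 = 238.
Counting back 238 years from 1980 CE places the frost ring in 1980 − 238 = 1742 CE.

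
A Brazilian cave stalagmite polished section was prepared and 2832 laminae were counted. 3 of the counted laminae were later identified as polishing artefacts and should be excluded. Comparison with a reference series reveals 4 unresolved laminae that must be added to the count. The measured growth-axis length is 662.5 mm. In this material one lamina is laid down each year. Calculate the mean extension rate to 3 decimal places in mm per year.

0.234 mm per year

Correcting the raw count gives 2832 − 3 + 4 = 2833 true laminae.
662.5 mm over 2833 years gives 662.5 / 2833 ≈ 0.234 mm per year.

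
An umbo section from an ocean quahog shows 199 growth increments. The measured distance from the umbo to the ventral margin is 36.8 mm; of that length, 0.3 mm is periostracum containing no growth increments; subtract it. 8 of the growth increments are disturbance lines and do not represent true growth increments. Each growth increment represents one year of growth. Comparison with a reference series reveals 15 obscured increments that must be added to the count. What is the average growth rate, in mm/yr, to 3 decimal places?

Correcting the raw count gives 199 − 8 + 15 = 206 true growth increments.
Net length = 36.8 − 0.3 = 36.5 mm.
36.5 mm over 206 years gives 36.5 / 206 ≈ 0.177 mm/yr.

0.177 mm/yr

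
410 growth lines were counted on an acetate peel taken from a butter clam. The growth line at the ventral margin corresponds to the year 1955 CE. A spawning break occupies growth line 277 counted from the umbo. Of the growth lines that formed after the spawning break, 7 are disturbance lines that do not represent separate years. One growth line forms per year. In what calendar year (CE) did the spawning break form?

1829 CE

Between growth line 277 and the ventral margin there are 410 − 277 = 133 growth lines.
Excluding 7 false growth lines: 133 − 7 = 126.
1955 − 126 = 1829 CE.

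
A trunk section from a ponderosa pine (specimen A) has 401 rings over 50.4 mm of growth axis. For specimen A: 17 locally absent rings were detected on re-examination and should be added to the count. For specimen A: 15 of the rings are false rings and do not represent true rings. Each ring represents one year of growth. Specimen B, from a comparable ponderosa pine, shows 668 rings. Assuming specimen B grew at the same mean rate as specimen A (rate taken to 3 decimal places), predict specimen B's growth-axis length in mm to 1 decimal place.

83.5 mm

Specimen A: adjusted count: 401 − 15 + 17 = 403 rings.
A: Extension rate ≈ 50.4 / 403 = 0.125 mm/year.
For B, 0.125 mm/year × 668 years = 83.5 mm.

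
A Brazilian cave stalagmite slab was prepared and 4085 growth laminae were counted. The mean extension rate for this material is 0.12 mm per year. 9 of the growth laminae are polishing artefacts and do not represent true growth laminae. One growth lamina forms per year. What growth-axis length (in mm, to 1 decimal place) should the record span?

489.1 mm

True growth lamina count = 4085 − 9 = 4076.
4076 years at 0.12 mm/year gives 0.12 × 4076 = 489.1 mm.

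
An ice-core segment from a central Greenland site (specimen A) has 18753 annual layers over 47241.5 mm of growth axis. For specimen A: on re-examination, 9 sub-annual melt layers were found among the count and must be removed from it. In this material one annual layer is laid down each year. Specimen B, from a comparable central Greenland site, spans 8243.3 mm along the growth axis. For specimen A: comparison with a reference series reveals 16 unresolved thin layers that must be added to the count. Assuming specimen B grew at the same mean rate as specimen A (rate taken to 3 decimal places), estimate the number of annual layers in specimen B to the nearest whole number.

Specimen A: adjusted count: 18753 − 9 + 16 = 18760 annual layers.
A: Extension rate ≈ 47241.5 / 18760 = 2.518 mm per year.
For B, 8243.3 / 2.518 = 3273.75 years ≈ 3274 annual layers.

3274 annual layers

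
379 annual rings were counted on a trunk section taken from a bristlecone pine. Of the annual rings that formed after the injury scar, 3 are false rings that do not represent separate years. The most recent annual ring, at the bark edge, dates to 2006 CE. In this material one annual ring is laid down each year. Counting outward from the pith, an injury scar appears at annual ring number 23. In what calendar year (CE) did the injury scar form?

379 − 23 = 356 annual rings lie beyond the injury scar toward the bark edge.
356 − 3 false = 353 true annual rings after the injury scar.
The annual ring at the bark edge is 2006 CE, so the injury scar dates to 2006 − 353 = 1653 CE.

1653 CE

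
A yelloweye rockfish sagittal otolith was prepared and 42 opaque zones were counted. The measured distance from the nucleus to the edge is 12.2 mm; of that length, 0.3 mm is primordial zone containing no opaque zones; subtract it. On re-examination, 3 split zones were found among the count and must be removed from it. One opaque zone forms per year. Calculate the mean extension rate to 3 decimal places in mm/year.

True opaque zone count = 42 − 3 = 39.
Net length = 12.2 − 0.3 = 11.9 mm.
11.9 mm over 39 years gives 11.9 / 39 ≈ 0.305 mm/year.

0.305 mm/year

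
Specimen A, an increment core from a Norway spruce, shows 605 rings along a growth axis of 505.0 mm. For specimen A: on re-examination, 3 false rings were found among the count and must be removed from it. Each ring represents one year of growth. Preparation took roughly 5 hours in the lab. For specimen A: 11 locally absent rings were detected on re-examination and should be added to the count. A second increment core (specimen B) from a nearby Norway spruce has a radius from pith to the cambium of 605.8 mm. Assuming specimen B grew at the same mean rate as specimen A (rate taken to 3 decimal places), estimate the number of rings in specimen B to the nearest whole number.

Specimen A: correcting the raw count gives 605 − 3 + 11 = 613 true rings.
A: Mean rate = 505.0 mm / 613 years ≈ 0.824 mm/yr.
B spans 605.8 / 0.824 = 735.19 years ≈ 735 rings.

735 rings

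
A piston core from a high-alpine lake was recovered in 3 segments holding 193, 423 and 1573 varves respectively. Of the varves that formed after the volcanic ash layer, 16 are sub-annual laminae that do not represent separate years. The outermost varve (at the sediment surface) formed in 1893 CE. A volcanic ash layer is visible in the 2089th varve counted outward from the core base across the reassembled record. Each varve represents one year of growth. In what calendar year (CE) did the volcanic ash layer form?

1809 CE

Total varves = 193 + 423 + 1573 = 2189.
Between varve 2089 and the sediment surface there are 2189 − 2089 = 100 varves.
100 − 16 false = 84 true varves after the volcanic ash layer.
1893 − 84 = 1809 CE.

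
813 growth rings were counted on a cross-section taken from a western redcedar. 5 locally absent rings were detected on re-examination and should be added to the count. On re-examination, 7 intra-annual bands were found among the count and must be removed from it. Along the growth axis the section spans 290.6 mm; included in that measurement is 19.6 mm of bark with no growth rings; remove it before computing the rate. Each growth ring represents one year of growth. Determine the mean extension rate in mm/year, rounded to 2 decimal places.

Adjusted count: 813 − 7 + 5 = 811 growth rings.
Net length = 290.6 − 19.6 = 271.0 mm.
Extension rate ≈ 271.0 / 811 = 0.33 mm/year.

0.33 mm/year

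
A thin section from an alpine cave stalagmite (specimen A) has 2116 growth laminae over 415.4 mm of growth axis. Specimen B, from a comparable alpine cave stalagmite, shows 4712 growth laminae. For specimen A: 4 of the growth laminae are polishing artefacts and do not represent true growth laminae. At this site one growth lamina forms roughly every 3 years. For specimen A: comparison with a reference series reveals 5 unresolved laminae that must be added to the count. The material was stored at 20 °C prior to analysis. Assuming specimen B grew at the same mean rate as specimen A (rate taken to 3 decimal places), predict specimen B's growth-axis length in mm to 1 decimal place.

Specimen A: after corrections the count is 2116 − 4 + 5 = 2117 growth laminae.
Specimen A: at 3 years per growth lamina, 2117 × 3 = 6351 years.
A: Extension rate ≈ 415.4 / 6351 = 0.065 mm per year.
Specimen B: at 3 years per growth lamina, 4712 × 3 = 14136 years. Length of B = 0.065 × 14136 = 918.8 mm.

918.8 mm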